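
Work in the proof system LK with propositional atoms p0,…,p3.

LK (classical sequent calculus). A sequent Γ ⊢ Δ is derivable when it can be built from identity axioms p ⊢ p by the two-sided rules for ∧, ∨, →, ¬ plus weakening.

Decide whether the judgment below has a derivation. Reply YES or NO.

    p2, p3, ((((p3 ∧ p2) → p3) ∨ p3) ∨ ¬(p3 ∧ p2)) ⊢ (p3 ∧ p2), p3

Derivation trace:
[∨L] p2, p3, ((((p3 ∧ p2) → p3) ∨ p3) ∨ ¬(p3 ∧ p2)) ⊢ (p3 ∧ p2), p3
  [∨L] p2, p3, (((p3 ∧ p2) → p3) ∨ p3) ⊢ (p3 ∧ p2), p3
    [→L] p2, p3, ((p3 ∧ p2) → p3) ⊢ (p3 ∧ p2)
      [∧R] p2, p3 ⊢ (p3 ∧ p2)
        [Ax] p3 ⊢ p3
        [Ax] p2 ⊢ p2
      [∧R] p2, p3 ⊢ (p3 ∧ p2)
        [Ax] p3 ⊢ p3
        [Ax] p2 ⊢ p2
    [Ax] p3 ⊢ p3
  [¬L] p2, p3, ¬(p3 ∧ p2) ⊢ 
    [∧R] p2, p3 ⊢ (p3 ∧ p2)
      [Ax] p3 ⊢ p3
      [Ax] p2 ⊢ p2

Result: YES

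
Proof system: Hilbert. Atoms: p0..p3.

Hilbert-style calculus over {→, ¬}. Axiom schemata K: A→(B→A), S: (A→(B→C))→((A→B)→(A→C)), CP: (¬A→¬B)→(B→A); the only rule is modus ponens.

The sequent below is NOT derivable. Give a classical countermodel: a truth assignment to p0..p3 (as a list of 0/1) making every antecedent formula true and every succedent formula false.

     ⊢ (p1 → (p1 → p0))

Search for a countermodel by truth-table:
  v=0000: Γ:[] Δ:[(p1 → (p1 → p0))=T] refutes=False
  v=0001: Γ:[] Δ:[(p1 → (p1 → p0))=T] refutes=False
  v=0010: Γ:[] Δ:[(p1 → (p1 → p0))=T] refutes=False
  v=0011: Γ:[] Δ:[(p1 → (p1 → p0))=T] refutes=False
  v=0100: Γ:[] Δ:[(p1 → (p1 → p0))=F] refutes=True  ← countermodel

Result: [0, 1, 0, 0]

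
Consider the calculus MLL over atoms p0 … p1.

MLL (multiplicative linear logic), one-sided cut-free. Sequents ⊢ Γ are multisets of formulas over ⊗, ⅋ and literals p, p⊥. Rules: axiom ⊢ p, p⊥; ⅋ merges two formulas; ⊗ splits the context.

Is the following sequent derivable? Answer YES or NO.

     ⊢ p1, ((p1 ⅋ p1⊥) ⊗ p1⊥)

Derivation (root first):
[⊗]  ⊢ p1, ((p1 ⅋ p1⊥) ⊗ p1⊥)
  [⅋]  ⊢ (p1 ⅋ p1⊥)
    [Ax]  ⊢ p1, p1⊥
  [Ax]  ⊢ p1, p1⊥

Result: YES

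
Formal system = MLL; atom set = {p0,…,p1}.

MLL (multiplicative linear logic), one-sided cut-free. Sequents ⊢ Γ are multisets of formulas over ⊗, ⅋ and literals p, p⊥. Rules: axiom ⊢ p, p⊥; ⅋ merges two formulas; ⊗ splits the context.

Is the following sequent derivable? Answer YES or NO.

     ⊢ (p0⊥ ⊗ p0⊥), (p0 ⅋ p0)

Derivation trace:
[⅋]  ⊢ (p0⊥ ⊗ p0⊥), (p0 ⅋ p0)
  [⊗]  ⊢ p0, p0, (p0⊥ ⊗ p0⊥)
    [Ax]  ⊢ p0, p0⊥
    [Ax]  ⊢ p0, p0⊥

Result: YES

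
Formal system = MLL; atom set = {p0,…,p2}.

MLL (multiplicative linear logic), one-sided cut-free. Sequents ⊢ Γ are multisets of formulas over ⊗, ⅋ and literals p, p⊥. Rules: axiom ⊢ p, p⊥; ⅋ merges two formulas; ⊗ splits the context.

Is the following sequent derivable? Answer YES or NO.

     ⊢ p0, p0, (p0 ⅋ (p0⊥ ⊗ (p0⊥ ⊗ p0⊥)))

Derivation trace:
[⅋]  ⊢ p0, p0, (p0 ⅋ (p0⊥ ⊗ (p0⊥ ⊗ p0⊥)))
  [⊗]  ⊢ p0, p0, p0, (p0⊥ ⊗ (p0⊥ ⊗ p0⊥))
    [Ax]  ⊢ p0, p0⊥
    [⊗]  ⊢ p0, p0, (p0⊥ ⊗ p0⊥)
      [Ax]  ⊢ p0, p0⊥
      [Ax]  ⊢ p0, p0⊥

Result: YES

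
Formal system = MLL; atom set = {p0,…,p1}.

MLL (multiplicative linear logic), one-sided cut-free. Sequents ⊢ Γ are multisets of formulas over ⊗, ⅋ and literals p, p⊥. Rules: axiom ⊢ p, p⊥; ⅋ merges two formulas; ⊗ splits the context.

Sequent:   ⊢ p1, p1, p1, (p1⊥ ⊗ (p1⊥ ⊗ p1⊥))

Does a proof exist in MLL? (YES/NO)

Proof tree:
[⊗]  ⊢ p1, p1, p1, (p1⊥ ⊗ (p1⊥ ⊗ p1⊥))
  [Ax]  ⊢ p1, p1⊥
  [⊗]  ⊢ p1, p1, (p1⊥ ⊗ p1⊥)
    [Ax]  ⊢ p1, p1⊥
    [Ax]  ⊢ p1, p1⊥

Result: YES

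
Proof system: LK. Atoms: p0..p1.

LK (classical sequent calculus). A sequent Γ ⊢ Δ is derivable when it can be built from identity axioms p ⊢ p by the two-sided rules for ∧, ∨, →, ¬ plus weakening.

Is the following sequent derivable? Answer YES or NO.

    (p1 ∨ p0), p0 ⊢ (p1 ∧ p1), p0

Derivation trace:
[WL] (p1 ∨ p0), p0 ⊢ (p1 ∧ p1), p0
  [∨L] (p1 ∨ p0) ⊢ (p1 ∧ p1), p0
    [∧R] p1 ⊢ (p1 ∧ p1)
      [Ax] p1 ⊢ p1
      [Ax] p1 ⊢ p1
    [Ax] p0 ⊢ p0

Result: YES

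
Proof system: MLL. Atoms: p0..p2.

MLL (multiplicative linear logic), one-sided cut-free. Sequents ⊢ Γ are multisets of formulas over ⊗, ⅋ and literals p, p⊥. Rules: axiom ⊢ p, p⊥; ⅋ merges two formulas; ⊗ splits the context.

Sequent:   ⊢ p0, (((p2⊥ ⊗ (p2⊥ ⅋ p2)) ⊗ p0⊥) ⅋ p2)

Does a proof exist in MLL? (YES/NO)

Derivation trace:
[⅋]  ⊢ p0, (((p2⊥ ⊗ (p2⊥ ⅋ p2)) ⊗ p0⊥) ⅋ p2)
  [⊗]  ⊢ p2, p0, ((p2⊥ ⊗ (p2⊥ ⅋ p2)) ⊗ p0⊥)
    [⊗]  ⊢ p2, (p2⊥ ⊗ (p2⊥ ⅋ p2))
      [Ax]  ⊢ p2, p2⊥
      [⅋]  ⊢ (p2⊥ ⅋ p2)
        [Ax]  ⊢ p2, p2⊥
    [Ax]  ⊢ p0, p0⊥

Result: YES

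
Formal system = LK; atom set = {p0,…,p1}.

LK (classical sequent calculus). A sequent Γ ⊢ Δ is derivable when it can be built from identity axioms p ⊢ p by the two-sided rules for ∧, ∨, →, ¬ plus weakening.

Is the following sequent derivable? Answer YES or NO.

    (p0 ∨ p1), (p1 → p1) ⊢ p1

Truth-table refutation:
  v=00: Γ:[(p0 ∨ p1)=F, (p1 → p1)=T] Δ:[p1=F] refutes=False
  v=01: Γ:[(p0 ∨ p1)=T, (p1 → p1)=T] Δ:[p1=T] refutes=False
  v=10: Γ:[(p0 ∨ p1)=T, (p1 → p1)=T] Δ:[p1=F] refutes=True  ← countermodel

Result: NO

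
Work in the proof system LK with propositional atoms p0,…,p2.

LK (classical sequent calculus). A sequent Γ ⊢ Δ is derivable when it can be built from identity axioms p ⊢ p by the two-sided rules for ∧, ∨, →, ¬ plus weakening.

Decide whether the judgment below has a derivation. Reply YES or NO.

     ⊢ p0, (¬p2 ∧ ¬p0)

Truth-table refutation:
  v=000: Γ:[] Δ:[p0=F, (¬p2 ∧ ¬p0)=T] refutes=False
  v=001: Γ:[] Δ:[p0=F, (¬p2 ∧ ¬p0)=F] refutes=True  ← countermodel

Result: NO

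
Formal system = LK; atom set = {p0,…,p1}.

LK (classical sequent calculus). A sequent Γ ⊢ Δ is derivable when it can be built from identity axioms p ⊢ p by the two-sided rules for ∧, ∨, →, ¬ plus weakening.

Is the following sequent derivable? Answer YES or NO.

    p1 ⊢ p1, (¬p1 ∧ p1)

Proof tree:
[∧R] p1 ⊢ p1, (¬p1 ∧ p1)
  [¬R]  ⊢ p1, ¬p1
    [Ax] p1 ⊢ p1
  [Ax] p1 ⊢ p1

Result: YES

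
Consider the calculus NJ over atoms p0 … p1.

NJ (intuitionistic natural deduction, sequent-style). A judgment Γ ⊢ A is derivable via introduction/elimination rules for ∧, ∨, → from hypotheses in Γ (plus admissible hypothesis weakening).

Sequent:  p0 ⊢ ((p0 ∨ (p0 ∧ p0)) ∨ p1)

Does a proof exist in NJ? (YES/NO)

Derivation trace:
[∨I₁] p0 ⊢ ((p0 ∨ (p0 ∧ p0)) ∨ p1)
  [∨I₂] p0 ⊢ (p0 ∨ (p0 ∧ p0))
    [∧I] p0 ⊢ (p0 ∧ p0)
      [Ax] p0 ⊢ p0
      [Ax] p0 ⊢ p0

Result: YES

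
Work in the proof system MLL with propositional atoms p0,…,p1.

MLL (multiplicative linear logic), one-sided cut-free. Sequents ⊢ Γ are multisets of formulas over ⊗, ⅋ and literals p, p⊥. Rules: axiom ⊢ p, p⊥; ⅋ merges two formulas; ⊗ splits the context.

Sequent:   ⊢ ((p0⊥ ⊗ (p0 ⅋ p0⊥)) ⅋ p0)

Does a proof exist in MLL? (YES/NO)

Proof tree:
[⅋]  ⊢ ((p0⊥ ⊗ (p0 ⅋ p0⊥)) ⅋ p0)
  [⊗]  ⊢ p0, (p0⊥ ⊗ (p0 ⅋ p0⊥))
    [Ax]  ⊢ p0, p0⊥
    [⅋]  ⊢ (p0 ⅋ p0⊥)
      [Ax]  ⊢ p0, p0⊥

Result: YES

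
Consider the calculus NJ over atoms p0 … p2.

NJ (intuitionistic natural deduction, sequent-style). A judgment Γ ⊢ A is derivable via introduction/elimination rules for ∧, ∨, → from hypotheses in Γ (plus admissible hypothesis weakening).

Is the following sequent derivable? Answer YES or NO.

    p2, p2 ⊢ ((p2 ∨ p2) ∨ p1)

Proof tree:
[Wk] p2, p2 ⊢ ((p2 ∨ p2) ∨ p1)
  [∨I₁] p2 ⊢ ((p2 ∨ p2) ∨ p1)
    [∨I₁] p2 ⊢ (p2 ∨ p2)
      [Ax] p2 ⊢ p2

Result: YES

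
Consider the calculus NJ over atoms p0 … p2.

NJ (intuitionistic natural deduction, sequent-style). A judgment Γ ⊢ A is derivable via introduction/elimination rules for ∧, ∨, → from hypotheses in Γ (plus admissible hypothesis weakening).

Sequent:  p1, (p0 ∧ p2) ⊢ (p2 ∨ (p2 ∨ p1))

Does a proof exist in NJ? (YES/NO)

Derivation (root first):
[∨I₂] p1, (p0 ∧ p2) ⊢ (p2 ∨ (p2 ∨ p1))
  [Wk] p1, (p0 ∧ p2) ⊢ (p2 ∨ p1)
    [∨I₂] p1 ⊢ (p2 ∨ p1)
      [Ax] p1 ⊢ p1

Result: YES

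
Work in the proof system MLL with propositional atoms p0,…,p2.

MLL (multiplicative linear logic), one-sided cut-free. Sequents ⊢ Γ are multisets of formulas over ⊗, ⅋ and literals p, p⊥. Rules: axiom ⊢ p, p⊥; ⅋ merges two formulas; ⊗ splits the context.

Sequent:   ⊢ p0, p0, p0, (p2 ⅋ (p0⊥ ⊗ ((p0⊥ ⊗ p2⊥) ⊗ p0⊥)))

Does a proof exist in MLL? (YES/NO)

Derivation (root first):
[⅋]  ⊢ p0, p0, p0, (p2 ⅋ (p0⊥ ⊗ ((p0⊥ ⊗ p2⊥) ⊗ p0⊥)))
  [⊗]  ⊢ p0, p0, p2, p0, (p0⊥ ⊗ ((p0⊥ ⊗ p2⊥) ⊗ p0⊥))
    [Ax]  ⊢ p0, p0⊥
    [⊗]  ⊢ p0, p2, p0, ((p0⊥ ⊗ p2⊥) ⊗ p0⊥)
      [⊗]  ⊢ p0, p2, (p0⊥ ⊗ p2⊥)
        [Ax]  ⊢ p0, p0⊥
        [Ax]  ⊢ p2, p2⊥
      [Ax]  ⊢ p0, p0⊥

Result: YES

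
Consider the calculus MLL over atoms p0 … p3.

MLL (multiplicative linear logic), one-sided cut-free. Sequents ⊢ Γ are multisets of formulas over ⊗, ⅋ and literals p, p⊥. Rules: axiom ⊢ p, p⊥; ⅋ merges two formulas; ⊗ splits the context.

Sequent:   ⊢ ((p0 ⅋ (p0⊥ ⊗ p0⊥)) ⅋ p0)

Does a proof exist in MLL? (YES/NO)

Derivation (root first):
[⅋]  ⊢ ((p0 ⅋ (p0⊥ ⊗ p0⊥)) ⅋ p0)
  [⅋]  ⊢ p0, (p0 ⅋ (p0⊥ ⊗ p0⊥))
    [⊗]  ⊢ p0, p0, (p0⊥ ⊗ p0⊥)
      [Ax]  ⊢ p0, p0⊥
      [Ax]  ⊢ p0, p0⊥

Result: YES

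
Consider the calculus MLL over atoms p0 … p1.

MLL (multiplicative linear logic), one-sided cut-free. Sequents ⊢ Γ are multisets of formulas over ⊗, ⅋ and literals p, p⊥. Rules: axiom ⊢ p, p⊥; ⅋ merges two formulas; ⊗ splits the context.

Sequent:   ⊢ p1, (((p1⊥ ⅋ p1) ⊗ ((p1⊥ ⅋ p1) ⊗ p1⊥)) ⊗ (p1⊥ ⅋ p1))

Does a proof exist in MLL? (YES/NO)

Derivation trace:
[⊗]  ⊢ p1, (((p1⊥ ⅋ p1) ⊗ ((p1⊥ ⅋ p1) ⊗ p1⊥)) ⊗ (p1⊥ ⅋ p1))
  [⊗]  ⊢ p1, ((p1⊥ ⅋ p1) ⊗ ((p1⊥ ⅋ p1) ⊗ p1⊥))
    [⅋]  ⊢ (p1⊥ ⅋ p1)
      [Ax]  ⊢ p1, p1⊥
    [⊗]  ⊢ p1, ((p1⊥ ⅋ p1) ⊗ p1⊥)
      [⅋]  ⊢ (p1⊥ ⅋ p1)
        [Ax]  ⊢ p1, p1⊥
      [Ax]  ⊢ p1, p1⊥
  [⅋]  ⊢ (p1⊥ ⅋ p1)
    [Ax]  ⊢ p1, p1⊥

Result: YES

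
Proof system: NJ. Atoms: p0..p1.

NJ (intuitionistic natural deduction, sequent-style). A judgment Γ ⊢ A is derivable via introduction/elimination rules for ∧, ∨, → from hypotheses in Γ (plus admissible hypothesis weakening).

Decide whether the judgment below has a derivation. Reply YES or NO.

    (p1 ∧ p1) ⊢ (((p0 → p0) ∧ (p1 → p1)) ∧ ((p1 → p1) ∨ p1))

Derivation trace:
[∧I] (p1 ∧ p1) ⊢ (((p0 → p0) ∧ (p1 → p1)) ∧ ((p1 → p1) ∨ p1))
  [∧I] (p1 ∧ p1) ⊢ ((p0 → p0) ∧ (p1 → p1))
    [Wk] (p1 ∧ p1) ⊢ (p0 → p0)
      [→I]  ⊢ (p0 → p0)
        [Ax] p0 ⊢ p0
    [→I]  ⊢ (p1 → p1)
      [Ax] p1 ⊢ p1
  [∨I₁]  ⊢ ((p1 → p1) ∨ p1)
    [→I]  ⊢ (p1 → p1)
      [Ax] p1 ⊢ p1

Result: YES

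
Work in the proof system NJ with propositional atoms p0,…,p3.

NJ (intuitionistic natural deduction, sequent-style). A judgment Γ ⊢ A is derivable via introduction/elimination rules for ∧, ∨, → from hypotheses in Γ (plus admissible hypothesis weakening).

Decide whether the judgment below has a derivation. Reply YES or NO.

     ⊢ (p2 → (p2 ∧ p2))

Derivation trace:
[→I]  ⊢ (p2 → (p2 ∧ p2))
  [∧I] p2 ⊢ (p2 ∧ p2)
    [Ax] p2 ⊢ p2
    [Ax] p2 ⊢ p2

Result: YES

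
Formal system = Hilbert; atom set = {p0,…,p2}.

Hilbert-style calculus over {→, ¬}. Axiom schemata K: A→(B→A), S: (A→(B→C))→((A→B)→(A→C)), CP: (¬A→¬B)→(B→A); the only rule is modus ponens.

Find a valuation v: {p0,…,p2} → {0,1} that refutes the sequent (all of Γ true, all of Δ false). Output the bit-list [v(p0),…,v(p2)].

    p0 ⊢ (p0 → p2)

Truth-table refutation:
  v=000: Γ:[p0=F] Δ:[(p0 → p2)=T] refutes=False
  v=001: Γ:[p0=F] Δ:[(p0 → p2)=T] refutes=False
  v=010: Γ:[p0=F] Δ:[(p0 → p2)=T] refutes=False
  v=011: Γ:[p0=F] Δ:[(p0 → p2)=T] refutes=False
  v=100: Γ:[p0=T] Δ:[(p0 → p2)=F] refutes=True  ← countermodel

Result: [1, 0, 0]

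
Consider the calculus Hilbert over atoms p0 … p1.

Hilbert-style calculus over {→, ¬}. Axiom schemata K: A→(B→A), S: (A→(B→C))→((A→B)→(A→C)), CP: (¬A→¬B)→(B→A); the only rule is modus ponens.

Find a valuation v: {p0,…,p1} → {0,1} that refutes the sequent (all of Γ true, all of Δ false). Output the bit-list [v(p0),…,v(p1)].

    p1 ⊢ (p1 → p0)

Search for a countermodel by truth-table:
  v=00: Γ:[p1=F] Δ:[(p1 → p0)=T] refutes=False
  v=01: Γ:[p1=T] Δ:[(p1 → p0)=F] refutes=True  ← countermodel

Result: [0, 1]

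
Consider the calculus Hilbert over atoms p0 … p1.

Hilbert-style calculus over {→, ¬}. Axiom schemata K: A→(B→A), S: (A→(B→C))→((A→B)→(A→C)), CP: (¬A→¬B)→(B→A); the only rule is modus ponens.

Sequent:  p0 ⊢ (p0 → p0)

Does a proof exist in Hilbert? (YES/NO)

Derivation (root first):
[MP] p0 ⊢ (p0 → p0)
  [K]  ⊢ (p0 → (p0 → p0))
  [MP] p0 ⊢ p0
    [MP] p0 ⊢ (p0 → p0)
      [K]  ⊢ (p0 → (p0 → p0))
      [Hyp] p0 ⊢ p0
    [Hyp] p0 ⊢ p0

Result: YES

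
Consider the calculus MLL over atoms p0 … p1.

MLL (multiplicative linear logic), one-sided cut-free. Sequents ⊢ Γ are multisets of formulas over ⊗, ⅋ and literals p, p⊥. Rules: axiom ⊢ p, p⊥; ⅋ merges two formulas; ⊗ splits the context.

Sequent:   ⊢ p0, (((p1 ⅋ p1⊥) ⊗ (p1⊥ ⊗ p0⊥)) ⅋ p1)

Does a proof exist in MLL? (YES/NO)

Derivation (root first):
[⅋]  ⊢ p0, (((p1 ⅋ p1⊥) ⊗ (p1⊥ ⊗ p0⊥)) ⅋ p1)
  [⊗]  ⊢ p1, p0, ((p1 ⅋ p1⊥) ⊗ (p1⊥ ⊗ p0⊥))
    [⅋]  ⊢ (p1 ⅋ p1⊥)
      [Ax]  ⊢ p1, p1⊥
    [⊗]  ⊢ p1, p0, (p1⊥ ⊗ p0⊥)
      [Ax]  ⊢ p1, p1⊥
      [Ax]  ⊢ p0, p0⊥

Result: YES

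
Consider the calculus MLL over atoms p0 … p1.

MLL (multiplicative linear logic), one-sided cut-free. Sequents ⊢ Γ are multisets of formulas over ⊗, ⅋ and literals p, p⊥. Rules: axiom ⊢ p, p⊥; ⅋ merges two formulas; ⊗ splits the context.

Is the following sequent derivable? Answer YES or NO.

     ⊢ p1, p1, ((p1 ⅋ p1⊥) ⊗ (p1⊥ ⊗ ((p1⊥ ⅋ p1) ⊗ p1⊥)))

Derivation (root first):
[⊗]  ⊢ p1, p1, ((p1 ⅋ p1⊥) ⊗ (p1⊥ ⊗ ((p1⊥ ⅋ p1) ⊗ p1⊥)))
  [⅋]  ⊢ (p1 ⅋ p1⊥)
    [Ax]  ⊢ p1, p1⊥
  [⊗]  ⊢ p1, p1, (p1⊥ ⊗ ((p1⊥ ⅋ p1) ⊗ p1⊥))
    [Ax]  ⊢ p1, p1⊥
    [⊗]  ⊢ p1, ((p1⊥ ⅋ p1) ⊗ p1⊥)
      [⅋]  ⊢ (p1⊥ ⅋ p1)
        [Ax]  ⊢ p1, p1⊥
      [Ax]  ⊢ p1, p1⊥

Result: YES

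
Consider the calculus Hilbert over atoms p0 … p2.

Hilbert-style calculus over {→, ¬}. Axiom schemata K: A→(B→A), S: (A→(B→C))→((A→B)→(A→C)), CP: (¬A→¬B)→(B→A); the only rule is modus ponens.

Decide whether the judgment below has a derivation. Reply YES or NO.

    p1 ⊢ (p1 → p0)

Search for a countermodel by truth-table:
  v=000: Γ:[p1=F] Δ:[(p1 → p0)=T] refutes=False
  v=001: Γ:[p1=F] Δ:[(p1 → p0)=T] refutes=False
  v=010: Γ:[p1=T] Δ:[(p1 → p0)=F] refutes=True  ← countermodel

Result: NO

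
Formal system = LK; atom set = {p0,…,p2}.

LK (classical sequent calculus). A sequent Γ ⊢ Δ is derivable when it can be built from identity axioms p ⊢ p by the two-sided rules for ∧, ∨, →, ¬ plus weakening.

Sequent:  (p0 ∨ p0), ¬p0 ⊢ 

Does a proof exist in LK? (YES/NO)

Derivation (root first):
[¬L] (p0 ∨ p0), ¬p0 ⊢ 
  [∨L] (p0 ∨ p0) ⊢ p0
    [Ax] p0 ⊢ p0
    [Ax] p0 ⊢ p0

Result: YES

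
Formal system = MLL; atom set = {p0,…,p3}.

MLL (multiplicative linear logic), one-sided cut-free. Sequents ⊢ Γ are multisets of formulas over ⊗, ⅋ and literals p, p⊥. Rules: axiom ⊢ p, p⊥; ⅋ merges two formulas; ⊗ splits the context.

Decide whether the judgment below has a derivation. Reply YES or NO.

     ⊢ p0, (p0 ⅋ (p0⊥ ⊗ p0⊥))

Proof tree:
[⅋]  ⊢ p0, (p0 ⅋ (p0⊥ ⊗ p0⊥))
  [⊗]  ⊢ p0, p0, (p0⊥ ⊗ p0⊥)
    [Ax]  ⊢ p0, p0⊥
    [Ax]  ⊢ p0, p0⊥

Result: YES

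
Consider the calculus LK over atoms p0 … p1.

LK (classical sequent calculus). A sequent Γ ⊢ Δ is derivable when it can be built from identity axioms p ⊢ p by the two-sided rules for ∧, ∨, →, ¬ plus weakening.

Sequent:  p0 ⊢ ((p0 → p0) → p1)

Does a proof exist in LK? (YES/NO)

Enumerate valuations to refute Γ ⊢ Δ:
  v=00: Γ:[p0=F] Δ:[((p0 → p0) → p1)=F] refutes=False
  v=01: Γ:[p0=F] Δ:[((p0 → p0) → p1)=T] refutes=False
  v=10: Γ:[p0=T] Δ:[((p0 → p0) → p1)=F] refutes=True  ← countermodel

Result: NO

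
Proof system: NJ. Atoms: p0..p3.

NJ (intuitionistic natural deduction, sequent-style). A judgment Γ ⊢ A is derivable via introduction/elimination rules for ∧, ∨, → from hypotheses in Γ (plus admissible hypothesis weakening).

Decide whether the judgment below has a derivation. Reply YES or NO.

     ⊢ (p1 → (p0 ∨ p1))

Derivation (root first):
[→I]  ⊢ (p1 → (p0 ∨ p1))
  [∨I₂] p1 ⊢ (p0 ∨ p1)
    [Ax] p1 ⊢ p1

Result: YES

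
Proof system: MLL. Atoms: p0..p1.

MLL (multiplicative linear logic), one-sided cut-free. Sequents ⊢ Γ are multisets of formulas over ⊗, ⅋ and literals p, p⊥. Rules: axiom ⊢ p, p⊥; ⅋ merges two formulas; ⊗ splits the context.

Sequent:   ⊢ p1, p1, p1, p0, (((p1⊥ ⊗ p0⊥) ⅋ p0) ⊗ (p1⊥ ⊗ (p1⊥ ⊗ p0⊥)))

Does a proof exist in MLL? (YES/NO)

Proof tree:
[⊗]  ⊢ p1, p1, p1, p0, (((p1⊥ ⊗ p0⊥) ⅋ p0) ⊗ (p1⊥ ⊗ (p1⊥ ⊗ p0⊥)))
  [⅋]  ⊢ p1, ((p1⊥ ⊗ p0⊥) ⅋ p0)
    [⊗]  ⊢ p1, p0, (p1⊥ ⊗ p0⊥)
      [Ax]  ⊢ p1, p1⊥
      [Ax]  ⊢ p0, p0⊥
  [⊗]  ⊢ p1, p1, p0, (p1⊥ ⊗ (p1⊥ ⊗ p0⊥))
    [Ax]  ⊢ p1, p1⊥
    [⊗]  ⊢ p1, p0, (p1⊥ ⊗ p0⊥)
      [Ax]  ⊢ p1, p1⊥
      [Ax]  ⊢ p0, p0⊥

Result: YES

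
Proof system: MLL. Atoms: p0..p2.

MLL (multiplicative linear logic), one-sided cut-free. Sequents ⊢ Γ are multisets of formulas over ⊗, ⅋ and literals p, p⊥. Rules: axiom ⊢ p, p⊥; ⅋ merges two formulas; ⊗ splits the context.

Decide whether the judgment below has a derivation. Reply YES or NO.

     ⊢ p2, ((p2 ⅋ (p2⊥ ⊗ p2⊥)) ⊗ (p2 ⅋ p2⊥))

Derivation (root first):
[⊗]  ⊢ p2, ((p2 ⅋ (p2⊥ ⊗ p2⊥)) ⊗ (p2 ⅋ p2⊥))
  [⅋]  ⊢ p2, (p2 ⅋ (p2⊥ ⊗ p2⊥))
    [⊗]  ⊢ p2, p2, (p2⊥ ⊗ p2⊥)
      [Ax]  ⊢ p2, p2⊥
      [Ax]  ⊢ p2, p2⊥
  [⅋]  ⊢ (p2 ⅋ p2⊥)
    [Ax]  ⊢ p2, p2⊥

Result: YES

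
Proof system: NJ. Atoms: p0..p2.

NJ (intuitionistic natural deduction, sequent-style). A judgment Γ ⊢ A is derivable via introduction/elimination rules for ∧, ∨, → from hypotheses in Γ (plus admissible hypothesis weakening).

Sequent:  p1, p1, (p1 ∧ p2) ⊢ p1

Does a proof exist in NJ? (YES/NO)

Derivation (root first):
[Wk] p1, p1, (p1 ∧ p2) ⊢ p1
  [Wk] p1, p1 ⊢ p1
    [Ax] p1 ⊢ p1

Result: YES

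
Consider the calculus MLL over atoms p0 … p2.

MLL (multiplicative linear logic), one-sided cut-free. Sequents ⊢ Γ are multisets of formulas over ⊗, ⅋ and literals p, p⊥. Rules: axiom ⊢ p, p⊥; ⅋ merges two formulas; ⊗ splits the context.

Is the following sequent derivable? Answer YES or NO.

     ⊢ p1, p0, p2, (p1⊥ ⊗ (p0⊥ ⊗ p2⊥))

Proof tree:
[⊗]  ⊢ p1, p0, p2, (p1⊥ ⊗ (p0⊥ ⊗ p2⊥))
  [Ax]  ⊢ p1, p1⊥
  [⊗]  ⊢ p0, p2, (p0⊥ ⊗ p2⊥)
    [Ax]  ⊢ p0, p0⊥
    [Ax]  ⊢ p2, p2⊥

Result: YES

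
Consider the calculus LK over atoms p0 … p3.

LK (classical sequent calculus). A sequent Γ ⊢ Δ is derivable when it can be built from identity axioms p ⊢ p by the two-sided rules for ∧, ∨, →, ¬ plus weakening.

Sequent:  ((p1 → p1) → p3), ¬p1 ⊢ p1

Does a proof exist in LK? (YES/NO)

Truth-table refutation:
  v=0000: Γ:[((p1 → p1) → p3)=F, ¬p1=T] Δ:[p1=F] refutes=False
  v=0001: Γ:[((p1 → p1) → p3)=T, ¬p1=T] Δ:[p1=F] refutes=True  ← countermodel

Result: NO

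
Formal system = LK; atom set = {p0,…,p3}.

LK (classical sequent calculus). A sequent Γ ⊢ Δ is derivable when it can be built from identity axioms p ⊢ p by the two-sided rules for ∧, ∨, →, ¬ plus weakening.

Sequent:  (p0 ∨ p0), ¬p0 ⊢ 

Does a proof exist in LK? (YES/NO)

Proof tree:
[¬L] (p0 ∨ p0), ¬p0 ⊢ 
  [∨L] (p0 ∨ p0) ⊢ p0
    [Ax] p0 ⊢ p0
    [Ax] p0 ⊢ p0

Result: YES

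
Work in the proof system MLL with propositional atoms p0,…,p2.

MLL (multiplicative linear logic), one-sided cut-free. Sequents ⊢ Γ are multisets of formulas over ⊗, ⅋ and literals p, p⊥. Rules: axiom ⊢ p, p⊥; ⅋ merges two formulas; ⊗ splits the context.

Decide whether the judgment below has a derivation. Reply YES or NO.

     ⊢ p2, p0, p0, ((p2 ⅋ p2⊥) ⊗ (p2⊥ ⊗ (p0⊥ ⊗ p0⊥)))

Proof tree:
[⊗]  ⊢ p2, p0, p0, ((p2 ⅋ p2⊥) ⊗ (p2⊥ ⊗ (p0⊥ ⊗ p0⊥)))
  [⅋]  ⊢ (p2 ⅋ p2⊥)
    [Ax]  ⊢ p2, p2⊥
  [⊗]  ⊢ p2, p0, p0, (p2⊥ ⊗ (p0⊥ ⊗ p0⊥))
    [Ax]  ⊢ p2, p2⊥
    [⊗]  ⊢ p0, p0, (p0⊥ ⊗ p0⊥)
      [Ax]  ⊢ p0, p0⊥
      [Ax]  ⊢ p0, p0⊥

Result: YES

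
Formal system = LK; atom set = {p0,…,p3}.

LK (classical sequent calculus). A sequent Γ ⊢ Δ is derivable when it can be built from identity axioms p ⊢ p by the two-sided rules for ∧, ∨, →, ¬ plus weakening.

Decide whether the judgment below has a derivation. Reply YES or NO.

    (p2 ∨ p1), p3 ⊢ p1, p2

Derivation trace:
[WL] (p2 ∨ p1), p3 ⊢ p1, p2
  [∨L] (p2 ∨ p1) ⊢ p1, p2
    [Ax] p2 ⊢ p2
    [Ax] p1 ⊢ p1

Result: YES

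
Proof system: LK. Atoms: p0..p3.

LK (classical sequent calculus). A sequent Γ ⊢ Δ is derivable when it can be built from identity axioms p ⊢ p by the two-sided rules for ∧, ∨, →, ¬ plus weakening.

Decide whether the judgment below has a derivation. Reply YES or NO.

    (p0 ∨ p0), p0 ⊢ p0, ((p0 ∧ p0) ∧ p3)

Proof tree:
[∧R] (p0 ∨ p0), p0 ⊢ p0, ((p0 ∧ p0) ∧ p3)
  [WL] (p0 ∨ p0), p0, p0 ⊢ (p0 ∧ p0)
    [∧R] (p0 ∨ p0), p0 ⊢ (p0 ∧ p0)
      [∨L] (p0 ∨ p0) ⊢ p0
        [Ax] p0 ⊢ p0
        [Ax] p0 ⊢ p0
      [Ax] p0 ⊢ p0
  [WR] p0 ⊢ p0, p3
    [Ax] p0 ⊢ p0

Result: YES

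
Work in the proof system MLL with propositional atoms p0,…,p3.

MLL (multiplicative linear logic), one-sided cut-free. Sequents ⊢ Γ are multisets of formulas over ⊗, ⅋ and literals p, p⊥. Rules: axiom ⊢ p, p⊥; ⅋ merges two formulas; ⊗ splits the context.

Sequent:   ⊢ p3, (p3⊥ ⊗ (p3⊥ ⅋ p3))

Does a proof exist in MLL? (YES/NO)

Proof tree:
[⊗]  ⊢ p3, (p3⊥ ⊗ (p3⊥ ⅋ p3))
  [Ax]  ⊢ p3, p3⊥
  [⅋]  ⊢ (p3⊥ ⅋ p3)
    [Ax]  ⊢ p3, p3⊥

Result: YES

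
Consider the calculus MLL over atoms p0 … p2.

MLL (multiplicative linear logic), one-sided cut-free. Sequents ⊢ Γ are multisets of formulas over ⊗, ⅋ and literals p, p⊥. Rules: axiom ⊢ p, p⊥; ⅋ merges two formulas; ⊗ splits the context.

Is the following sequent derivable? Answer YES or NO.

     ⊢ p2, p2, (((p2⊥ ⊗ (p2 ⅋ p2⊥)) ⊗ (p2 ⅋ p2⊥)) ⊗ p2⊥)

Derivation trace:
[⊗]  ⊢ p2, p2, (((p2⊥ ⊗ (p2 ⅋ p2⊥)) ⊗ (p2 ⅋ p2⊥)) ⊗ p2⊥)
  [⊗]  ⊢ p2, ((p2⊥ ⊗ (p2 ⅋ p2⊥)) ⊗ (p2 ⅋ p2⊥))
    [⊗]  ⊢ p2, (p2⊥ ⊗ (p2 ⅋ p2⊥))
      [Ax]  ⊢ p2, p2⊥
      [⅋]  ⊢ (p2 ⅋ p2⊥)
        [Ax]  ⊢ p2, p2⊥
    [⅋]  ⊢ (p2 ⅋ p2⊥)
      [Ax]  ⊢ p2, p2⊥
  [Ax]  ⊢ p2, p2⊥

Result: YES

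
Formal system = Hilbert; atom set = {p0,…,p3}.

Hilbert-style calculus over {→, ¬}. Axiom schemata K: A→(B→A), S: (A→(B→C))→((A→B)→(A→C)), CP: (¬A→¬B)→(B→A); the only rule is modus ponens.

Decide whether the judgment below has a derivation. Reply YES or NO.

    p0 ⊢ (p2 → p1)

Search for a countermodel by truth-table:
  v=0000: Γ:[p0=F] Δ:[(p2 → p1)=T] refutes=False
  v=0001: Γ:[p0=F] Δ:[(p2 → p1)=T] refutes=False
  v=0010: Γ:[p0=F] Δ:[(p2 → p1)=F] refutes=False
  v=0011: Γ:[p0=F] Δ:[(p2 → p1)=F] refutes=False
  v=0100: Γ:[p0=F] Δ:[(p2 → p1)=T] refutes=False
  v=0101: Γ:[p0=F] Δ:[(p2 → p1)=T] refutes=False
  v=0110: Γ:[p0=F] Δ:[(p2 → p1)=T] refutes=False
  v=0111: Γ:[p0=F] Δ:[(p2 → p1)=T] refutes=False
  v=1000: Γ:[p0=T] Δ:[(p2 → p1)=T] refutes=False
  v=1001: Γ:[p0=T] Δ:[(p2 → p1)=T] refutes=False
  v=1010: Γ:[p0=T] Δ:[(p2 → p1)=F] refutes=True  ← countermodel

Result: NO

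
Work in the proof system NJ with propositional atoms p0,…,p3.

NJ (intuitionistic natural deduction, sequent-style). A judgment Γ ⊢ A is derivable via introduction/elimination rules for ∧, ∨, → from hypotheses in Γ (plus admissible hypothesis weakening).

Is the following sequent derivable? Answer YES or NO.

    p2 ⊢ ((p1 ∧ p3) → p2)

Derivation (root first):
[→I] p2 ⊢ ((p1 ∧ p3) → p2)
  [Wk] p2, (p1 ∧ p3) ⊢ p2
    [Ax] p2 ⊢ p2

Result: YES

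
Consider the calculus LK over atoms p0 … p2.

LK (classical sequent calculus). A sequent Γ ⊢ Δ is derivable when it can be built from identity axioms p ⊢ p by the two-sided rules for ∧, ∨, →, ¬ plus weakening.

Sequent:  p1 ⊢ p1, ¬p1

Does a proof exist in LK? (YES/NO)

Derivation (root first):
[WL] p1 ⊢ p1, ¬p1
  [¬R]  ⊢ p1, ¬p1
    [Ax] p1 ⊢ p1

Result: YES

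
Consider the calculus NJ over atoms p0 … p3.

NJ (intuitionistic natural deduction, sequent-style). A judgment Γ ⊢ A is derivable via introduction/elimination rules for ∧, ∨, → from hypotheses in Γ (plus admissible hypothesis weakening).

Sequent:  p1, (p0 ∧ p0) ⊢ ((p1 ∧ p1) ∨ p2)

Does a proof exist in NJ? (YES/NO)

Derivation (root first):
[Wk] p1, (p0 ∧ p0) ⊢ ((p1 ∧ p1) ∨ p2)
  [∨I₁] p1 ⊢ ((p1 ∧ p1) ∨ p2)
    [∧I] p1 ⊢ (p1 ∧ p1)
      [Ax] p1 ⊢ p1
      [Ax] p1 ⊢ p1

Result: YES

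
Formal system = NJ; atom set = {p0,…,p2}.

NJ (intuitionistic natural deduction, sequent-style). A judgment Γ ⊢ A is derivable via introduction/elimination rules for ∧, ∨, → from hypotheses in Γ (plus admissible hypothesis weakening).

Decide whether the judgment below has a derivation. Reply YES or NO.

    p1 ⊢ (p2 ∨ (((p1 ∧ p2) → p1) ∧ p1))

Proof tree:
[∨I₂] p1 ⊢ (p2 ∨ (((p1 ∧ p2) → p1) ∧ p1))
  [∧I] p1 ⊢ (((p1 ∧ p2) → p1) ∧ p1)
    [→I] p1 ⊢ ((p1 ∧ p2) → p1)
      [Wk] p1, (p1 ∧ p2) ⊢ p1
        [Ax] p1 ⊢ p1
    [Ax] p1 ⊢ p1

Result: YES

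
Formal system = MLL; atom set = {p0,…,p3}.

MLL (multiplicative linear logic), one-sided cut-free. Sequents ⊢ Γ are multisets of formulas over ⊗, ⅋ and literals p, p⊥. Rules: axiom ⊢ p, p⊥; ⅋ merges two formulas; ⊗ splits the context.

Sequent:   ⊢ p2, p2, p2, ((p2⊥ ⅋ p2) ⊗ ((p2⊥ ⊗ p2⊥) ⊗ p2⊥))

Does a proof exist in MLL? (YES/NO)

Derivation trace:
[⊗]  ⊢ p2, p2, p2, ((p2⊥ ⅋ p2) ⊗ ((p2⊥ ⊗ p2⊥) ⊗ p2⊥))
  [⅋]  ⊢ (p2⊥ ⅋ p2)
    [Ax]  ⊢ p2, p2⊥
  [⊗]  ⊢ p2, p2, p2, ((p2⊥ ⊗ p2⊥) ⊗ p2⊥)
    [⊗]  ⊢ p2, p2, (p2⊥ ⊗ p2⊥)
      [Ax]  ⊢ p2, p2⊥
      [Ax]  ⊢ p2, p2⊥
    [Ax]  ⊢ p2, p2⊥

Result: YES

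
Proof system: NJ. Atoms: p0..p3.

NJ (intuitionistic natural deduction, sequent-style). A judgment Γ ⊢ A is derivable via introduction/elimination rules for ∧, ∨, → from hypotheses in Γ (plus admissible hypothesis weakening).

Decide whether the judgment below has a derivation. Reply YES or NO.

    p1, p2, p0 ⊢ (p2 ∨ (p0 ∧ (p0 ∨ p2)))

Derivation (root first):
[∨I₂] p1, p2, p0 ⊢ (p2 ∨ (p0 ∧ (p0 ∨ p2)))
  [∧I] p1, p2, p0 ⊢ (p0 ∧ (p0 ∨ p2))
    [Wk] p0, p1 ⊢ p0
      [Ax] p0 ⊢ p0
    [∨I₂] p2 ⊢ (p0 ∨ p2)
      [Ax] p2 ⊢ p2

Result: YES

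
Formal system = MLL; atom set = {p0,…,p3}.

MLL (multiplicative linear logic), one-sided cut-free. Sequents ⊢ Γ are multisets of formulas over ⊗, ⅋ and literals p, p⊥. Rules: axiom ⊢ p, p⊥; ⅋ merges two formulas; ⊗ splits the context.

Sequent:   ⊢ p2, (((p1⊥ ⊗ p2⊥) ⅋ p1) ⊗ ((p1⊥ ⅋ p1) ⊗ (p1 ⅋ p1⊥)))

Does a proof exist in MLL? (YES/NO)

Derivation trace:
[⊗]  ⊢ p2, (((p1⊥ ⊗ p2⊥) ⅋ p1) ⊗ ((p1⊥ ⅋ p1) ⊗ (p1 ⅋ p1⊥)))
  [⅋]  ⊢ p2, ((p1⊥ ⊗ p2⊥) ⅋ p1)
    [⊗]  ⊢ p1, p2, (p1⊥ ⊗ p2⊥)
      [Ax]  ⊢ p1, p1⊥
      [Ax]  ⊢ p2, p2⊥
  [⊗]  ⊢ ((p1⊥ ⅋ p1) ⊗ (p1 ⅋ p1⊥))
    [⅋]  ⊢ (p1⊥ ⅋ p1)
      [Ax]  ⊢ p1, p1⊥
    [⅋]  ⊢ (p1 ⅋ p1⊥)
      [Ax]  ⊢ p1, p1⊥

Result: YES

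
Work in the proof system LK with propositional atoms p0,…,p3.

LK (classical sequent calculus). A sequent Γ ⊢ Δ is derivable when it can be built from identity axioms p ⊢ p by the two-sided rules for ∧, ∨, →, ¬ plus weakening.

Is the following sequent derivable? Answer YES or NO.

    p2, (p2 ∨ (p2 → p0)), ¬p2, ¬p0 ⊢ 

Derivation (root first):
[¬L] p2, (p2 ∨ (p2 → p0)), ¬p2, ¬p0 ⊢ 
  [¬L] p2, (p2 ∨ (p2 → p0)), ¬p2 ⊢ p0
    [∨L] p2, (p2 ∨ (p2 → p0)) ⊢ p2, p0
      [Ax] p2 ⊢ p2
      [→L] p2, (p2 → p0) ⊢ p0
        [Ax] p2 ⊢ p2
        [Ax] p0 ⊢ p0

Result: YES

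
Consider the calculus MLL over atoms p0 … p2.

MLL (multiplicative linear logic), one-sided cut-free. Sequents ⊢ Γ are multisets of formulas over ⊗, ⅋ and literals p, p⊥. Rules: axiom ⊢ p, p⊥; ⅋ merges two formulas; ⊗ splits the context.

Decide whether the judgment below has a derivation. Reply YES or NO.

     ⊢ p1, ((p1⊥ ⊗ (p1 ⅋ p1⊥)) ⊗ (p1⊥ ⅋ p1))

Derivation (root first):
[⊗]  ⊢ p1, ((p1⊥ ⊗ (p1 ⅋ p1⊥)) ⊗ (p1⊥ ⅋ p1))
  [⊗]  ⊢ p1, (p1⊥ ⊗ (p1 ⅋ p1⊥))
    [Ax]  ⊢ p1, p1⊥
    [⅋]  ⊢ (p1 ⅋ p1⊥)
      [Ax]  ⊢ p1, p1⊥
  [⅋]  ⊢ (p1⊥ ⅋ p1)
    [Ax]  ⊢ p1, p1⊥

Result: YES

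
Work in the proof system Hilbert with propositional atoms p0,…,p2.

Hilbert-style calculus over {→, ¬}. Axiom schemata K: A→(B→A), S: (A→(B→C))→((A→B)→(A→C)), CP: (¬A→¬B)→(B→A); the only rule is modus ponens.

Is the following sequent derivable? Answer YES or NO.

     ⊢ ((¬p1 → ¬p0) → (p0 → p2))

Search for a countermodel by truth-table:
  v=000: Γ:[] Δ:[((¬p1 → ¬p0) → (p0 → p2))=T] refutes=False
  v=001: Γ:[] Δ:[((¬p1 → ¬p0) → (p0 → p2))=T] refutes=False
  v=010: Γ:[] Δ:[((¬p1 → ¬p0) → (p0 → p2))=T] refutes=False
  v=011: Γ:[] Δ:[((¬p1 → ¬p0) → (p0 → p2))=T] refutes=False
  v=100: Γ:[] Δ:[((¬p1 → ¬p0) → (p0 → p2))=T] refutes=False
  v=101: Γ:[] Δ:[((¬p1 → ¬p0) → (p0 → p2))=T] refutes=False
  v=110: Γ:[] Δ:[((¬p1 → ¬p0) → (p0 → p2))=F] refutes=True  ← countermodel

Result: NO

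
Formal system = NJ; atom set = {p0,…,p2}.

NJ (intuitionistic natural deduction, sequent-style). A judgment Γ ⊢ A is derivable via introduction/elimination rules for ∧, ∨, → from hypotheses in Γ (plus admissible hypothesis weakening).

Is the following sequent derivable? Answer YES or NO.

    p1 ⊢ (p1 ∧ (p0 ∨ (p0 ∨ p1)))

Derivation (root first):
[∧I] p1 ⊢ (p1 ∧ (p0 ∨ (p0 ∨ p1)))
  [Ax] p1 ⊢ p1
  [∨I₂] p1 ⊢ (p0 ∨ (p0 ∨ p1))
    [∨I₂] p1 ⊢ (p0 ∨ p1)
      [Ax] p1 ⊢ p1

Result: YES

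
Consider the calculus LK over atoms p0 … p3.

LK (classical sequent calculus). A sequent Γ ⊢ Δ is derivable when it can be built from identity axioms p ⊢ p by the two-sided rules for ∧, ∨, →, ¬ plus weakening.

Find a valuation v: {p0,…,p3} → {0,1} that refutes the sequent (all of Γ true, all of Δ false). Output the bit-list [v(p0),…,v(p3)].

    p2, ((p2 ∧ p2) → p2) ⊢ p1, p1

Enumerate valuations to refute Γ ⊢ Δ:
  v=0000: Γ:[p2=F, ((p2 ∧ p2) → p2)=T] Δ:[p1=F, p1=F] refutes=False
  v=0001: Γ:[p2=F, ((p2 ∧ p2) → p2)=T] Δ:[p1=F, p1=F] refutes=False
  v=0010: Γ:[p2=T, ((p2 ∧ p2) → p2)=T] Δ:[p1=F, p1=F] refutes=True  ← countermodel

Result: [0, 0, 1, 0]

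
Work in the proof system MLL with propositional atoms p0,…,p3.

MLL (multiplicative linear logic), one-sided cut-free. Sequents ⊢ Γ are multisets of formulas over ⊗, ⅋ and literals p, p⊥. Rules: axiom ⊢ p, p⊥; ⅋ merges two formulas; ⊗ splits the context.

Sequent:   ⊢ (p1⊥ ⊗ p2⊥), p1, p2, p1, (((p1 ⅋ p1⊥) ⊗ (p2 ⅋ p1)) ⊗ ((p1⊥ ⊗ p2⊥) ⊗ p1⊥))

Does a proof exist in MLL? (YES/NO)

Derivation (root first):
[⊗]  ⊢ (p1⊥ ⊗ p2⊥), p1, p2, p1, (((p1 ⅋ p1⊥) ⊗ (p2 ⅋ p1)) ⊗ ((p1⊥ ⊗ p2⊥) ⊗ p1⊥))
  [⊗]  ⊢ (p1⊥ ⊗ p2⊥), ((p1 ⅋ p1⊥) ⊗ (p2 ⅋ p1))
    [⅋]  ⊢ (p1 ⅋ p1⊥)
      [Ax]  ⊢ p1, p1⊥
    [⅋]  ⊢ (p1⊥ ⊗ p2⊥), (p2 ⅋ p1)
      [⊗]  ⊢ p1, p2, (p1⊥ ⊗ p2⊥)
        [Ax]  ⊢ p1, p1⊥
        [Ax]  ⊢ p2, p2⊥
  [⊗]  ⊢ p1, p2, p1, ((p1⊥ ⊗ p2⊥) ⊗ p1⊥)
    [⊗]  ⊢ p1, p2, (p1⊥ ⊗ p2⊥)
      [Ax]  ⊢ p1, p1⊥
      [Ax]  ⊢ p2, p2⊥
    [Ax]  ⊢ p1, p1⊥

Result: YES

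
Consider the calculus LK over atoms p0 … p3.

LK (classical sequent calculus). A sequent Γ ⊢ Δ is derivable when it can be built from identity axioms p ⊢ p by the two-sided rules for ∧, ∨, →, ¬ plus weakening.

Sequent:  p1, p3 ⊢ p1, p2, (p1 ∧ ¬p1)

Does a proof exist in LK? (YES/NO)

Proof tree:
[∧R] p1, p3 ⊢ p1, p2, (p1 ∧ ¬p1)
  [WL] p1, p3 ⊢ p1
    [Ax] p1 ⊢ p1
  [¬R]  ⊢ p1, p2, ¬p1
    [WR] p1 ⊢ p1, p2
      [Ax] p1 ⊢ p1

Result: YES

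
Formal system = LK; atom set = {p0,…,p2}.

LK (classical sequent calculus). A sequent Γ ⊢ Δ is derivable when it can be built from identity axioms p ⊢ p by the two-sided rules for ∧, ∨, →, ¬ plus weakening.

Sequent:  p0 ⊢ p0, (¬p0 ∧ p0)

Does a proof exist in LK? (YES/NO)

Proof tree:
[∧R] p0 ⊢ p0, (¬p0 ∧ p0)
  [¬R]  ⊢ p0, ¬p0
    [Ax] p0 ⊢ p0
  [Ax] p0 ⊢ p0

Result: YES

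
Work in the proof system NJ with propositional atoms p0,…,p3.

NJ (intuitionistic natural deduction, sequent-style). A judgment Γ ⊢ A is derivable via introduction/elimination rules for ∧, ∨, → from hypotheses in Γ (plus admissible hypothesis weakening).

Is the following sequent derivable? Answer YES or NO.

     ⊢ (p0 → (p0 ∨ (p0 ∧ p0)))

Derivation trace:
[→I]  ⊢ (p0 → (p0 ∨ (p0 ∧ p0)))
  [∨I₂] p0 ⊢ (p0 ∨ (p0 ∧ p0))
    [∧I] p0 ⊢ (p0 ∧ p0)
      [Ax] p0 ⊢ p0
      [Ax] p0 ⊢ p0

Result: YES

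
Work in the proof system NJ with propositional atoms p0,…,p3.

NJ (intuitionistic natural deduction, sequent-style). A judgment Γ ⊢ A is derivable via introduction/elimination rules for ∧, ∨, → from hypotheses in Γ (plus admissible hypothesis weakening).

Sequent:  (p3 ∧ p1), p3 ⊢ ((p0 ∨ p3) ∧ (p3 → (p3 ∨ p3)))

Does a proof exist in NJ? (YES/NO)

Derivation trace:
[∧I] (p3 ∧ p1), p3 ⊢ ((p0 ∨ p3) ∧ (p3 → (p3 ∨ p3)))
  [Wk] p3, (p3 ∧ p1) ⊢ (p0 ∨ p3)
    [∨I₂] p3 ⊢ (p0 ∨ p3)
      [Ax] p3 ⊢ p3
  [→I]  ⊢ (p3 → (p3 ∨ p3))
    [∨I₂] p3 ⊢ (p3 ∨ p3)
      [Ax] p3 ⊢ p3

Result: YES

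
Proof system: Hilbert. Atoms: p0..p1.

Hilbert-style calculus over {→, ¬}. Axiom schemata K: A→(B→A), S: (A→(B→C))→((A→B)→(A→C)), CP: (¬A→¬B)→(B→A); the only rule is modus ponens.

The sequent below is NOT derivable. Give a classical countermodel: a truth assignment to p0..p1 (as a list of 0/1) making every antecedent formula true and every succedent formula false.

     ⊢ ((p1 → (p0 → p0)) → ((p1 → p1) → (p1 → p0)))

Enumerate valuations to refute Γ ⊢ Δ:
  v=00: Γ:[] Δ:[((p1 → (p0 → p0)) → ((p1 → p1) → (p1 → p0)))=T] refutes=False
  v=01: Γ:[] Δ:[((p1 → (p0 → p0)) → ((p1 → p1) → (p1 → p0)))=F] refutes=True  ← countermodel

Result: [0, 1]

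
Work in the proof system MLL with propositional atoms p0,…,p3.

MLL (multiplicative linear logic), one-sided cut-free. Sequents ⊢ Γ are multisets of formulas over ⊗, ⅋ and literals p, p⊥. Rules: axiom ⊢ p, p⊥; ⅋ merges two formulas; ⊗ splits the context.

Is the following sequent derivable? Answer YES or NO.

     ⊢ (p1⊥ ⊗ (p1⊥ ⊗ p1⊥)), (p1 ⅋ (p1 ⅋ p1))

Derivation trace:
[⅋]  ⊢ (p1⊥ ⊗ (p1⊥ ⊗ p1⊥)), (p1 ⅋ (p1 ⅋ p1))
  [⅋]  ⊢ p1, (p1⊥ ⊗ (p1⊥ ⊗ p1⊥)), (p1 ⅋ p1)
    [⊗]  ⊢ p1, p1, p1, (p1⊥ ⊗ (p1⊥ ⊗ p1⊥))
      [Ax]  ⊢ p1, p1⊥
      [⊗]  ⊢ p1, p1, (p1⊥ ⊗ p1⊥)
        [Ax]  ⊢ p1, p1⊥
        [Ax]  ⊢ p1, p1⊥

Result: YES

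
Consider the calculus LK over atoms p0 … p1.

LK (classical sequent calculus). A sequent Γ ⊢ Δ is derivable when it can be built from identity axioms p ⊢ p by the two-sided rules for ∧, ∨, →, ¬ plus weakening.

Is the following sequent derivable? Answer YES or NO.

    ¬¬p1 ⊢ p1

Derivation (root first):
[¬L] ¬¬p1 ⊢ p1
  [¬R]  ⊢ p1, ¬p1
    [Ax] p1 ⊢ p1

Result: YES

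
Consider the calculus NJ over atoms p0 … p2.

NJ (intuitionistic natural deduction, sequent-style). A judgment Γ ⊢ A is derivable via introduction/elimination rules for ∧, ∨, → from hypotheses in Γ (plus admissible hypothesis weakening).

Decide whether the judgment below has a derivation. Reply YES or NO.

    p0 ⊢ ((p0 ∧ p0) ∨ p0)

Derivation trace:
[∨I₁] p0 ⊢ ((p0 ∧ p0) ∨ p0)
  [∧I] p0 ⊢ (p0 ∧ p0)
    [Ax] p0 ⊢ p0
    [Ax] p0 ⊢ p0

Result: YES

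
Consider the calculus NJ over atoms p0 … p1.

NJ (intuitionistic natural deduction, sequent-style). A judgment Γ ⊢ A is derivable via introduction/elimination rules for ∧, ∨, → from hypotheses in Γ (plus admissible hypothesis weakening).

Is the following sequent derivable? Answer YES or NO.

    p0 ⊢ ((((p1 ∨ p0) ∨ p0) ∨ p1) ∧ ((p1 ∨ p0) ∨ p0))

Proof tree:
[∧I] p0 ⊢ ((((p1 ∨ p0) ∨ p0) ∨ p1) ∧ ((p1 ∨ p0) ∨ p0))
  [∨I₁] p0 ⊢ (((p1 ∨ p0) ∨ p0) ∨ p1)
    [∨I₁] p0 ⊢ ((p1 ∨ p0) ∨ p0)
      [∨I₂] p0 ⊢ (p1 ∨ p0)
        [Ax] p0 ⊢ p0
  [∨I₁] p0 ⊢ ((p1 ∨ p0) ∨ p0)
    [∨I₂] p0 ⊢ (p1 ∨ p0)
      [Ax] p0 ⊢ p0

Result: YES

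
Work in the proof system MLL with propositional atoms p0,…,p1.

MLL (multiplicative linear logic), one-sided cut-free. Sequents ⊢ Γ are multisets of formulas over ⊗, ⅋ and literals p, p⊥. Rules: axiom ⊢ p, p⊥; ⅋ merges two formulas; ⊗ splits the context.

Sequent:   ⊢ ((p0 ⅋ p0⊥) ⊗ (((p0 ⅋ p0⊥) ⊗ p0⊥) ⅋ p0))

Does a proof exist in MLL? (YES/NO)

Derivation (root first):
[⊗]  ⊢ ((p0 ⅋ p0⊥) ⊗ (((p0 ⅋ p0⊥) ⊗ p0⊥) ⅋ p0))
  [⅋]  ⊢ (p0 ⅋ p0⊥)
    [Ax]  ⊢ p0, p0⊥
  [⅋]  ⊢ (((p0 ⅋ p0⊥) ⊗ p0⊥) ⅋ p0)
    [⊗]  ⊢ p0, ((p0 ⅋ p0⊥) ⊗ p0⊥)
      [⅋]  ⊢ (p0 ⅋ p0⊥)
        [Ax]  ⊢ p0, p0⊥
      [Ax]  ⊢ p0, p0⊥

Result: YES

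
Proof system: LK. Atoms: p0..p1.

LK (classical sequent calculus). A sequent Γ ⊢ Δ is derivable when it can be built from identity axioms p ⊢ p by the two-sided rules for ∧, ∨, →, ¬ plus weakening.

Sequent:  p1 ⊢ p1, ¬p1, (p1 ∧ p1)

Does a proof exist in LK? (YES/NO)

Derivation trace:
[∧R] p1 ⊢ p1, ¬p1, (p1 ∧ p1)
  [Ax] p1 ⊢ p1
  [WR]  ⊢ p1, ¬p1, p1
    [¬R]  ⊢ p1, ¬p1
      [Ax] p1 ⊢ p1

Result: YES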